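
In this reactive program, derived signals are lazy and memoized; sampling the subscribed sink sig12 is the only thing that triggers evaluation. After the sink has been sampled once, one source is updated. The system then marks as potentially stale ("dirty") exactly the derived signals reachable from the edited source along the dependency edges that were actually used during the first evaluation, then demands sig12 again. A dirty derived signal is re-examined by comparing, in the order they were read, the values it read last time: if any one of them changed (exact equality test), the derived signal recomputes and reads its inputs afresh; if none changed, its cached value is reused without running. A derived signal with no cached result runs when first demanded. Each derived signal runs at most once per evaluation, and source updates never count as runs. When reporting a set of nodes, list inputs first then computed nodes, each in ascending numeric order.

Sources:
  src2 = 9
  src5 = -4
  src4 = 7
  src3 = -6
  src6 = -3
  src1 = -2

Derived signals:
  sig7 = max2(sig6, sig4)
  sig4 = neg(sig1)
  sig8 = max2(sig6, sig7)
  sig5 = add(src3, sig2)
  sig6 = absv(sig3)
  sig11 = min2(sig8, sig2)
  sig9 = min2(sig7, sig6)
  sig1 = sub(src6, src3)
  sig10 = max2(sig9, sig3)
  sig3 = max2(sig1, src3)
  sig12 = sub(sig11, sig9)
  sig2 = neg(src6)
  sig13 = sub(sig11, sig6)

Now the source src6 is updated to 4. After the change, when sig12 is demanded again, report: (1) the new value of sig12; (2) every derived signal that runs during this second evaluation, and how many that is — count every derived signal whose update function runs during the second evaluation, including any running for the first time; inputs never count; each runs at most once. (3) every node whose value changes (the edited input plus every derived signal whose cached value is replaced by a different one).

Demanding sig12 again yields -14.
10 derived signals run: sig1, sig2, sig3, sig4, sig6, sig7, sig8, sig9, sig11, sig12.
The nodes whose values change: src6, sig1, sig2, sig3, sig4, sig6, sig7, sig8, sig9, sig11, sig12.

First demand of the output computes:
  sig1 = sub(-3, -6) = 3
  sig2 = neg(-3) = 3
  sig3 = max2(3, -6) = 3
  sig4 = neg(3) = -3
  sig6 = absv(3) = 3
  sig7 = max2(3, -3) = 3
  sig8 = max2(3, 3) = 3
  sig9 = min2(3, 3) = 3
  sig11 = min2(3, 3) = 3
  sig12 = sub(3, 3) = 0

After the edit, cleaning proceeds:
  sig1: a read changed (src6 -3->4) — executes, giving 10.
  sig2: a read changed (src6 -3->4) — executes, giving -4.
  sig3: a read changed (sig1 3->10) — executes, giving 10.
  sig4: a read changed (sig1 3->10) — executes, giving -10.
  sig6: a read changed (sig3 3->10) — executes, giving 10.
  sig7: a read changed (sig6 3->10; sig4 -3->-10) — executes, giving 10.
  sig8: a read changed (sig6 3->10; sig7 3->10) — executes, giving 10.
  sig9: a read changed (sig7 3->10; sig6 3->10) — executes, giving 10.
  sig11: a read changed (sig8 3->10; sig2 3->-4) — executes, giving -4.
  sig12: a read changed (sig11 3->-4; sig9 3->10) — executes, giving -14.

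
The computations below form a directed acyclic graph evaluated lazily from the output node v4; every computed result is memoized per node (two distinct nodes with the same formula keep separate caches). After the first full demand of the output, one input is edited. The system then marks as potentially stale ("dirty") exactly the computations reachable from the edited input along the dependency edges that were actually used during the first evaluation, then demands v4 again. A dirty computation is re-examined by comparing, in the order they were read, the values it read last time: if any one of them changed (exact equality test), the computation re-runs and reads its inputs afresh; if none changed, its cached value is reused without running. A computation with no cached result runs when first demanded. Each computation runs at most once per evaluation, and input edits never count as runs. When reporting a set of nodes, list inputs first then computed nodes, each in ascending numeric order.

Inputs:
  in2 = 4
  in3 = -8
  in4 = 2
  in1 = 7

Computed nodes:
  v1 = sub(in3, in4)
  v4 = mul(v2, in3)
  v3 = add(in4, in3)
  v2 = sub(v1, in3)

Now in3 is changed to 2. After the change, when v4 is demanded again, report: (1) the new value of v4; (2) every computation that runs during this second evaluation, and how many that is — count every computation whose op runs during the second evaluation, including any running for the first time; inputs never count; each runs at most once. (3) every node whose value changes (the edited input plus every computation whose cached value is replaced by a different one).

First demand of the output computes:
  v1 = sub(-8, 2) = -10
  v2 = sub(-10, -8) = -2
  v4 = mul(-2, -8) = 16

After the edit, cleaning proceeds:
  v1: a read changed (in3 -8->2) — executes, giving 0.
  v2: a read changed (v1 -10->0; in3 -8->2) — executes, giving -2 — identical to its old value.
  v4: a read changed (in3 -8->2) — executes, giving -4.

Demanding v4 again yields -4.
3 computations run: v1, v2, v4.
The nodes whose values change: in3, v1, v4.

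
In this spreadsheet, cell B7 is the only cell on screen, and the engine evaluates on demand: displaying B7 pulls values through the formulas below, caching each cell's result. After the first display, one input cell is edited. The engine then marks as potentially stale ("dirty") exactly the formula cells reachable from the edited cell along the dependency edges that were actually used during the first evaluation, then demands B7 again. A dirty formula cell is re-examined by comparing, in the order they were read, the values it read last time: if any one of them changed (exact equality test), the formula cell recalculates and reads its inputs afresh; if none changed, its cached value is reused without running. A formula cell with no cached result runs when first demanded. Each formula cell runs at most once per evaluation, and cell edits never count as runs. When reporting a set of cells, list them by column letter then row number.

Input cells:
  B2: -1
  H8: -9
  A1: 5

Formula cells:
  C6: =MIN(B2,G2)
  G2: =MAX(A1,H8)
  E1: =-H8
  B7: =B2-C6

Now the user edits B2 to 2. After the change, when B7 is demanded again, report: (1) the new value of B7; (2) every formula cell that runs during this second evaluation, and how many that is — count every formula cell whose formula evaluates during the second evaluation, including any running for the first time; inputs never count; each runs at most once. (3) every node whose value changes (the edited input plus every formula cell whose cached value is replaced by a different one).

Initial pass — values computed on the first demand:
  G2 = MAX(5, -9) = 5
  C6 = MIN(-1, 5) = -1
  B7 = -1 - -1 = 0

Second demand — change propagation:
  C6: re-runs because B2 -1->2; new result 2.
  B7: re-runs because B2 -1->2; C6 -1->2; new result 0 (unchanged).

B7 now evaluates to 0.
Run set: B7, C6 (2 run).
Changed values: B2, C6.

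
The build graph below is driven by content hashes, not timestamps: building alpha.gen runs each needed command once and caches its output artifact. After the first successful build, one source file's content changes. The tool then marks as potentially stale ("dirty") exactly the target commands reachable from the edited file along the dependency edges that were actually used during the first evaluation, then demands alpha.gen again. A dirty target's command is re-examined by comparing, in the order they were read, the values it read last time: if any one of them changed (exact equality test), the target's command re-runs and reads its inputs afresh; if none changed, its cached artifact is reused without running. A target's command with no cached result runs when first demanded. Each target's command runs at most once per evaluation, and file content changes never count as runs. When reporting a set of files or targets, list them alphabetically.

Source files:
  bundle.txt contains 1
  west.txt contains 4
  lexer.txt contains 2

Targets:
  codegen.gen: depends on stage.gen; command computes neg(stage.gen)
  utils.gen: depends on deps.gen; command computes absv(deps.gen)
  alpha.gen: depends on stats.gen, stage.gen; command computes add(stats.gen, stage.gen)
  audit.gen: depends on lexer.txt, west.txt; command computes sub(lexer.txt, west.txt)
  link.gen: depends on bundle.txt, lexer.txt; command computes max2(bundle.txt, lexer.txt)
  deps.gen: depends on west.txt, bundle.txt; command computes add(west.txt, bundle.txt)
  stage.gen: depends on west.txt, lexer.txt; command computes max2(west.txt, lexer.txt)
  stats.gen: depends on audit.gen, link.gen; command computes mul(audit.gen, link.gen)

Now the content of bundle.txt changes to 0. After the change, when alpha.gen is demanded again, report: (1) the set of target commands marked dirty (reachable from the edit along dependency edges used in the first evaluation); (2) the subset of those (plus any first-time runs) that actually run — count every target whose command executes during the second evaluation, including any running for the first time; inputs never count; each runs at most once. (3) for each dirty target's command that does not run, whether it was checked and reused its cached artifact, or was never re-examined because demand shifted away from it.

Dirty set: alpha.gen, link.gen, stats.gen.
Run set: link.gen (1 run).
Re-examined without running (cache reused): alpha.gen, stats.gen.
The important point: link.gen recomputes to an identical value, and the output ends up unchanged.

Initial pass — values computed on the first demand:
  audit.gen = sub(2, 4) = -2
  link.gen = max2(1, 2) = 2
  stage.gen = max2(4, 2) = 4
  stats.gen = mul(-2, 2) = -4
  alpha.gen = add(-4, 4) = 0

Second demand — change propagation:
  link.gen: re-runs because bundle.txt 1->0; new result 2 (unchanged).
  stats.gen: re-examined; everything it read last time is the same (audit.gen unchanged, link.gen unchanged) — cache -4 kept, no run.
  alpha.gen: re-examined; everything it read last time is the same (stats.gen unchanged, stage.gen unchanged) — cache 0 kept, no run.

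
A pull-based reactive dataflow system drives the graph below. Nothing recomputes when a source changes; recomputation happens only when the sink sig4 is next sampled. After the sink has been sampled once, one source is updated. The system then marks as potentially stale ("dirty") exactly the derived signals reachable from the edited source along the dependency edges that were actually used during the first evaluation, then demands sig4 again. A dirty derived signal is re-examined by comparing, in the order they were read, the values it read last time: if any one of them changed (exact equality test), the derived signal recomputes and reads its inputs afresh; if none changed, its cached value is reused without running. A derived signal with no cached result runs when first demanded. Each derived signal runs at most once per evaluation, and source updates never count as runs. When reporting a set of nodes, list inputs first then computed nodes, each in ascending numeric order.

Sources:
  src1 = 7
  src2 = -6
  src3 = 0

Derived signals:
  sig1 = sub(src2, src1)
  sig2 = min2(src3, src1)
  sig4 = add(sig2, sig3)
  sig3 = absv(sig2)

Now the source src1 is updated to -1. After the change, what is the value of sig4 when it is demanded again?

New value of sig4: 0.

First evaluation (everything demanded from the output):
  sig2 = min2(0, 7) = 0
  sig3 = absv(0) = 0
  sig4 = add(0, 0) = 0

Propagation after the edit:
  sig2: runs — src1 7->-1; result -1.
  sig3: runs — sig2 0->-1; result 1.
  sig4: runs — sig2 0->-1; sig3 0->1; result 0 (same value as before).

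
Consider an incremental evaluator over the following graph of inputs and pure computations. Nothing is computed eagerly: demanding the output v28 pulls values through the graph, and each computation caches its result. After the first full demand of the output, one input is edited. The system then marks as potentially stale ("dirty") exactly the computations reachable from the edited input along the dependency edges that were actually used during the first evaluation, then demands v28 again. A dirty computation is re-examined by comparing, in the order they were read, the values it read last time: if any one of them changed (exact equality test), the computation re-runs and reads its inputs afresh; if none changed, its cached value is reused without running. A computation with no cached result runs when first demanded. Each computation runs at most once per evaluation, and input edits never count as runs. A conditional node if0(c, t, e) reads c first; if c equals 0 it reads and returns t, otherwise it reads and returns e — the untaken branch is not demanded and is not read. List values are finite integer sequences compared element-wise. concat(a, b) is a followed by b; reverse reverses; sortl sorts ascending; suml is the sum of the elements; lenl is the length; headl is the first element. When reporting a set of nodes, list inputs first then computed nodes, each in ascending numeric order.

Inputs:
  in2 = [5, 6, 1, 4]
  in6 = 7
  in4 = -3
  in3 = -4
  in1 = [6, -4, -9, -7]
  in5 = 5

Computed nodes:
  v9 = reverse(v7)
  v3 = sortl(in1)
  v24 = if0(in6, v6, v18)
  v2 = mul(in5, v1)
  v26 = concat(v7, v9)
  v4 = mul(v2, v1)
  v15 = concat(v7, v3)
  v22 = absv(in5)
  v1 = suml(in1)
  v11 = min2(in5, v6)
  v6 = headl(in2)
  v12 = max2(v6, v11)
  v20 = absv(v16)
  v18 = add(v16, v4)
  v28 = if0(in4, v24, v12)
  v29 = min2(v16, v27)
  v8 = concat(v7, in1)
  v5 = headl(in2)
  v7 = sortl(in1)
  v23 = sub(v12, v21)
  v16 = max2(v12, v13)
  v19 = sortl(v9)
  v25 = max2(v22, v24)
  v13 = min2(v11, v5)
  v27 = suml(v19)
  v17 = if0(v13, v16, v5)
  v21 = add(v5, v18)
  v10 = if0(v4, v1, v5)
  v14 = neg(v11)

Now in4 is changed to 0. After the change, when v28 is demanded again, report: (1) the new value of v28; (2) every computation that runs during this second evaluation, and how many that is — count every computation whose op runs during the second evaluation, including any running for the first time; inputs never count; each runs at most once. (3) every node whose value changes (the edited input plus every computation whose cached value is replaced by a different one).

v28 now evaluates to 985.
Run set: v1, v2, v4, v5, v13, v16, v18, v24, v28 (9 run).
Changed values: in4, v28.
The important point: the flipped condition pulls in fresh nodes; v1, v2, v4, v5, v13, v16, v18, v24 run for the first time.

Initial pass — values computed on the first demand:
  v6 = headl([5, 6, 1, 4]) = 5
  v11 = min2(5, 5) = 5
  v12 = max2(5, 5) = 5
  v28 = if0(in4=-3 -> else branch v12) = 5

Second demand — change propagation:
  v1: newly demanded (no cache) — executes and yields -14.
  v2: newly demanded (no cache) — executes and yields -70.
  v4: newly demanded (no cache) — executes and yields 980.
  v5: newly demanded (no cache) — executes and yields 5.
  v13: newly demanded (no cache) — executes and yields 5.
  v16: newly demanded (no cache) — executes and yields 5.
  v18: newly demanded (no cache) — executes and yields 985.
  v24: newly demanded (no cache) — executes and yields 985.
  v28: re-runs because in4 -3->0; new result 985.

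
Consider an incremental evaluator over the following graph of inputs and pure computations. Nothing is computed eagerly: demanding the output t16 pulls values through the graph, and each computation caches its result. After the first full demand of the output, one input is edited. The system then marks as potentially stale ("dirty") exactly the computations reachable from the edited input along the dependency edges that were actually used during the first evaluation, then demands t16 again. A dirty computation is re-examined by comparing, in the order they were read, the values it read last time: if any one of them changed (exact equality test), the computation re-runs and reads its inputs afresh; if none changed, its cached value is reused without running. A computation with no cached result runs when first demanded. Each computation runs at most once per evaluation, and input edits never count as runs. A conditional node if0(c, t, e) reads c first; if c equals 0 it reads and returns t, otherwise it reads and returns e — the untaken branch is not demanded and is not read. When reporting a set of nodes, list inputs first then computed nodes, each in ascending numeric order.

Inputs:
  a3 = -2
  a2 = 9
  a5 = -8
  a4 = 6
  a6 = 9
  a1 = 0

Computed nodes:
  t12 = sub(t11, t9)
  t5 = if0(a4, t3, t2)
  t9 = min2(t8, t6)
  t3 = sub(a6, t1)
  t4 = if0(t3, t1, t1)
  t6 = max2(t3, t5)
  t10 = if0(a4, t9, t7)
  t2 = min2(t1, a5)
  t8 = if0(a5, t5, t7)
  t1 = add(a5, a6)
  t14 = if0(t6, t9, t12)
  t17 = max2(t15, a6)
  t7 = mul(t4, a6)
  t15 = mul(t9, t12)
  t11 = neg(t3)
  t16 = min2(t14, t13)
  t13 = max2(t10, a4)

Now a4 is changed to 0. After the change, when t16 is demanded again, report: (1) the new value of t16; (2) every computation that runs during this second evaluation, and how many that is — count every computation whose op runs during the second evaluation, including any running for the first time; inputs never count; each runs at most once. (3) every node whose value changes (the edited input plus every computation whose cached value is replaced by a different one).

Initial pass — values computed on the first demand:
  t1 = add(-8, 9) = 1
  t2 = min2(1, -8) = -8
  t3 = sub(9, 1) = 8
  t4 = if0(t3=8 -> else branch t1) = 1
  t5 = if0(a4=6 -> else branch t2) = -8
  t6 = max2(8, -8) = 8
  t7 = mul(1, 9) = 9
  t8 = if0(a5=-8 -> else branch t7) = 9
  t9 = min2(9, 8) = 8
  t10 = if0(a4=6 -> else branch t7) = 9
  t11 = neg(8) = -8
  t12 = sub(-8, 8) = -16
  t13 = max2(9, 6) = 9
  t14 = if0(t6=8 -> else branch t12) = -16
  t16 = min2(-16, 9) = -16

Second demand — change propagation:
  t5: re-runs because a4 6->0; new result 8.
  t6: re-runs because t5 -8->8; new result 8 (unchanged).
  t9: re-examined; everything it read last time is the same (t8 unchanged, t6 unchanged) — cache 8 kept, no run.
  t10: re-runs because a4 6->0; new result 8.
  t12: re-examined; everything it read last time is the same (t11 unchanged, t9 unchanged) — cache -16 kept, no run.
  t13: re-runs because t10 9->8; a4 6->0; new result 8.
  t14: re-examined; everything it read last time is the same (t6 unchanged, t12 unchanged) — cache -16 kept, no run.
  t16: re-runs because t13 9->8; new result -16 (unchanged).

The important point: at t9 every value read last time is unchanged, so the dirty flag clears without a run.

t16 now evaluates to -16.
Run set: t5, t6, t10, t13, t16 (5 run).
Changed values: a4, t5, t10, t13.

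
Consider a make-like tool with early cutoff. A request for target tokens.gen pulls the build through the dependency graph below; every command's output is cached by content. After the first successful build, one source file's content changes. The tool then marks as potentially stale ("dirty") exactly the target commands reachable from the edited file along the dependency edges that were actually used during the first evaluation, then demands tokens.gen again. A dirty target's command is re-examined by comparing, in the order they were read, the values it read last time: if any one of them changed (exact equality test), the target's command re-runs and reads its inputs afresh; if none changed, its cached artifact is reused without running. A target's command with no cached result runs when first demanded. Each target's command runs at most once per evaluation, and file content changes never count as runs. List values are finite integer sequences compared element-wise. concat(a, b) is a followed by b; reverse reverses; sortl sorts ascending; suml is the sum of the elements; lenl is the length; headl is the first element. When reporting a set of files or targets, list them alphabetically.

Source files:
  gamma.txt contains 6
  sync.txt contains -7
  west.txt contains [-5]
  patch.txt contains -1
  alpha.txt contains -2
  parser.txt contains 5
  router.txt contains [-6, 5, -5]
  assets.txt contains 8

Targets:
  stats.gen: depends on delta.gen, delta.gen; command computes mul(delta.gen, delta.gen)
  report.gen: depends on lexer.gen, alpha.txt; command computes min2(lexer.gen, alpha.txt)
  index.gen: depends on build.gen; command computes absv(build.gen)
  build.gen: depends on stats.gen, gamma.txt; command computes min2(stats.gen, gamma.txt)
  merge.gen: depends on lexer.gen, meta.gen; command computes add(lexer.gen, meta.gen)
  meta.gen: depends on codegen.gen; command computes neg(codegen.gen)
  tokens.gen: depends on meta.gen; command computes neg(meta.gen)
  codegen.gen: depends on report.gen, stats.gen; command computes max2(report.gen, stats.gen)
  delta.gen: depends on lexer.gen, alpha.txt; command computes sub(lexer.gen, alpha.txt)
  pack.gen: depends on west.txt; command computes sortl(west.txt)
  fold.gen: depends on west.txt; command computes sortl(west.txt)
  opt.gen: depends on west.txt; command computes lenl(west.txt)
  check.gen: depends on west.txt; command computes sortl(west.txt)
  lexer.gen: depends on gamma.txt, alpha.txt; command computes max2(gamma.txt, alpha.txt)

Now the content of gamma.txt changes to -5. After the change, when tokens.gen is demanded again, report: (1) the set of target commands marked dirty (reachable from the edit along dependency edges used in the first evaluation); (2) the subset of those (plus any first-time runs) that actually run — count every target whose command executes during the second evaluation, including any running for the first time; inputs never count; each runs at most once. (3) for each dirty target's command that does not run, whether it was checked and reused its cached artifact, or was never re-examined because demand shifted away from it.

First demand of the output computes:
  lexer.gen = max2(6, -2) = 6
  delta.gen = sub(6, -2) = 8
  report.gen = min2(6, -2) = -2
  stats.gen = mul(8, 8) = 64
  codegen.gen = max2(-2, 64) = 64
  meta.gen = neg(64) = -64
  tokens.gen = neg(-64) = 64

After the edit, cleaning proceeds:
  lexer.gen: a read changed (gamma.txt 6->-5) — executes, giving -2.
  delta.gen: a read changed (lexer.gen 6->-2) — executes, giving 0.
  report.gen: a read changed (lexer.gen 6->-2) — executes, giving -2 — identical to its old value.
  stats.gen: a read changed (delta.gen 8->0; delta.gen 8->0) — executes, giving 0.
  codegen.gen: a read changed (stats.gen 64->0) — executes, giving 0.
  meta.gen: a read changed (codegen.gen 64->0) — executes, giving 0.
  tokens.gen: a read changed (meta.gen -64->0) — executes, giving 0.

The edit dirties: codegen.gen, delta.gen, lexer.gen, meta.gen, report.gen, stats.gen, tokens.gen.
7 target commands run: codegen.gen, delta.gen, lexer.gen, meta.gen, report.gen, stats.gen, tokens.gen.
No dirty target's command escaped a run.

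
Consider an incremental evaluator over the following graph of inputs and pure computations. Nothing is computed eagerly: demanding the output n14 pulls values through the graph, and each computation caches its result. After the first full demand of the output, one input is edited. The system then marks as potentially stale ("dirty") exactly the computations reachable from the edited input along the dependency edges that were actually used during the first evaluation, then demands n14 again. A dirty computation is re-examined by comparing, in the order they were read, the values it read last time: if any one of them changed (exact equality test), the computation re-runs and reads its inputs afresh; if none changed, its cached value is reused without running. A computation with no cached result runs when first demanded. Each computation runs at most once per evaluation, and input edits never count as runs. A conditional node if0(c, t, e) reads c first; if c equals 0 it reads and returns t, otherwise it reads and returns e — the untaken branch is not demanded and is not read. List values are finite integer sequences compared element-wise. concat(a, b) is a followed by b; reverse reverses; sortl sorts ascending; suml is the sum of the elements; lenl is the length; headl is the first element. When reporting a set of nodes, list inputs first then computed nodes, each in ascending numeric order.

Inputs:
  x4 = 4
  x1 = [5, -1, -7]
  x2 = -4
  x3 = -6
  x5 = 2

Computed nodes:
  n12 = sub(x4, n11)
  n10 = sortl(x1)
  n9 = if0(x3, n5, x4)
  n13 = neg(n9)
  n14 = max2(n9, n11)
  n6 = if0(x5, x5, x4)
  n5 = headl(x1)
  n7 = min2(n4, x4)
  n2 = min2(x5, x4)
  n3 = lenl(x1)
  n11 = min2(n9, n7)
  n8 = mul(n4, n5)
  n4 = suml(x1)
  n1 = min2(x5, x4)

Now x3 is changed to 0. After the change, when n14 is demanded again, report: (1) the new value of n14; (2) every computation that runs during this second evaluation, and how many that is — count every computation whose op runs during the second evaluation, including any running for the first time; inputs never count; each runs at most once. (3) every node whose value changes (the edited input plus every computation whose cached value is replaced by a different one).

n14 now evaluates to 5.
Run set: n5, n9, n11, n14 (4 run).
Changed values: x3, n9, n14.
The important point: the flipped condition pulls in fresh nodes; n5 runs for the first time.

Initial pass — values computed on the first demand:
  n4 = suml([5, -1, -7]) = -3
  n7 = min2(-3, 4) = -3
  n9 = if0(x3=-6 -> else branch x4) = 4
  n11 = min2(4, -3) = -3
  n14 = max2(4, -3) = 4

Second demand — change propagation:
  n5: newly demanded (no cache) — executes and yields 5.
  n9: re-runs because x3 -6->0; new result 5.
  n11: re-runs because n9 4->5; new result -3 (unchanged).
  n14: re-runs because n9 4->5; new result 5.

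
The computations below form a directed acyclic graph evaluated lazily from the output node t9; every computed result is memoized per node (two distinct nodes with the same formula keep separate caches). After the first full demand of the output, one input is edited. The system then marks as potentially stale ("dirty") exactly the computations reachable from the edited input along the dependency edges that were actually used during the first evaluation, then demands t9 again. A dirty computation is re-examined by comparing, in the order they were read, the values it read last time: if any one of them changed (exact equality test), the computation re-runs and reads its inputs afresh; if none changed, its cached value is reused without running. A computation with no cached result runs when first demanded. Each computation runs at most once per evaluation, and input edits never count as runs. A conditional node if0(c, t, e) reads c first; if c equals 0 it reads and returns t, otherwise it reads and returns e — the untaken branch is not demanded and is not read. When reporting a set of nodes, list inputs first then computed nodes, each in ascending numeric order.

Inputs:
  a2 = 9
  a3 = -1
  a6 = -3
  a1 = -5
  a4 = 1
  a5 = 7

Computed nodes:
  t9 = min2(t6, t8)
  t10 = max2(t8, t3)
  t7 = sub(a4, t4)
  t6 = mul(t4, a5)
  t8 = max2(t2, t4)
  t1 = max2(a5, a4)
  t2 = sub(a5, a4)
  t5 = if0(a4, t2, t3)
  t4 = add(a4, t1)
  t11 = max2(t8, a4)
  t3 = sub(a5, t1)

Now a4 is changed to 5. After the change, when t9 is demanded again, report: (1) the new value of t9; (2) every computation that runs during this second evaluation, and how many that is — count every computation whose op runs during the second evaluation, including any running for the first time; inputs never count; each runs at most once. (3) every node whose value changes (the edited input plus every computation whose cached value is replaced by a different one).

Demanding t9 again yields 12.
6 computations run: t1, t2, t4, t6, t8, t9.
The nodes whose values change: a4, t2, t4, t6, t8, t9.

First demand of the output computes:
  t1 = max2(7, 1) = 7
  t2 = sub(7, 1) = 6
  t4 = add(1, 7) = 8
  t6 = mul(8, 7) = 56
  t8 = max2(6, 8) = 8
  t9 = min2(56, 8) = 8

After the edit, cleaning proceeds:
  t1: a read changed (a4 1->5) — executes, giving 7 — identical to its old value.
  t2: a read changed (a4 1->5) — executes, giving 2.
  t4: a read changed (a4 1->5) — executes, giving 12.
  t6: a read changed (t4 8->12) — executes, giving 84.
  t8: a read changed (t2 6->2; t4 8->12) — executes, giving 12.
  t9: a read changed (t6 56->84; t8 8->12) — executes, giving 12.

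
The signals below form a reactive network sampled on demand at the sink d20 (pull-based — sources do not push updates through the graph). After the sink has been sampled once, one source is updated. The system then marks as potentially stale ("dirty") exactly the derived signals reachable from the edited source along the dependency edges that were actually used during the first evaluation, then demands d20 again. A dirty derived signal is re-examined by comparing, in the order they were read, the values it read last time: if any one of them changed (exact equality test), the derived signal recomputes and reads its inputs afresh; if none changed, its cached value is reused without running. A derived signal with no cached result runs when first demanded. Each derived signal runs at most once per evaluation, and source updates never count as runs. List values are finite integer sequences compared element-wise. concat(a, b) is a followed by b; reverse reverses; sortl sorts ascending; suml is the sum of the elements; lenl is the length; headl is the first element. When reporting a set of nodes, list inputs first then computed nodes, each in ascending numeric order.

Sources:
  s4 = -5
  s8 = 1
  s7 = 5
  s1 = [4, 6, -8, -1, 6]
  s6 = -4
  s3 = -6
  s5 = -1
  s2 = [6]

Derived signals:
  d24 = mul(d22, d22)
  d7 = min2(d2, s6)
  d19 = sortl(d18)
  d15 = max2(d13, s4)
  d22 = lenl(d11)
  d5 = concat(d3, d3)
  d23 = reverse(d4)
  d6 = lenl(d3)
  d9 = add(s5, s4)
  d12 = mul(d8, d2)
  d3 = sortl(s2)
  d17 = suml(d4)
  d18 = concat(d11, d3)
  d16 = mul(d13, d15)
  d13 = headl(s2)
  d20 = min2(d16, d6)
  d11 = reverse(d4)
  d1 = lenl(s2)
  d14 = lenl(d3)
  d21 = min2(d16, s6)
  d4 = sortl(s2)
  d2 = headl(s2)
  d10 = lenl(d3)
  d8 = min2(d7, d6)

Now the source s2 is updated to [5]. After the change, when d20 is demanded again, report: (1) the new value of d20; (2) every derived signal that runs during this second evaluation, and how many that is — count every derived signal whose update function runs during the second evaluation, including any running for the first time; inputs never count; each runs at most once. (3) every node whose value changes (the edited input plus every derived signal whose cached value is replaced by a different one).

Initial pass — values computed on the first demand:
  d3 = sortl([6]) = [6]
  d6 = lenl([6]) = 1
  d13 = headl([6]) = 6
  d15 = max2(6, -5) = 6
  d16 = mul(6, 6) = 36
  d20 = min2(36, 1) = 1

Second demand — change propagation:
  d3: re-runs because s2 [6]->[5]; new result [5].
  d6: re-runs because d3 [6]->[5]; new result 1 (unchanged).
  d13: re-runs because s2 [6]->[5]; new result 5.
  d15: re-runs because d13 6->5; new result 5.
  d16: re-runs because d13 6->5; d15 6->5; new result 25.
  d20: re-runs because d16 36->25; new result 1 (unchanged).

d20 now evaluates to 1.
Run set: d3, d6, d13, d15, d16, d20 (6 run).
Changed values: s2, d3, d13, d15, d16.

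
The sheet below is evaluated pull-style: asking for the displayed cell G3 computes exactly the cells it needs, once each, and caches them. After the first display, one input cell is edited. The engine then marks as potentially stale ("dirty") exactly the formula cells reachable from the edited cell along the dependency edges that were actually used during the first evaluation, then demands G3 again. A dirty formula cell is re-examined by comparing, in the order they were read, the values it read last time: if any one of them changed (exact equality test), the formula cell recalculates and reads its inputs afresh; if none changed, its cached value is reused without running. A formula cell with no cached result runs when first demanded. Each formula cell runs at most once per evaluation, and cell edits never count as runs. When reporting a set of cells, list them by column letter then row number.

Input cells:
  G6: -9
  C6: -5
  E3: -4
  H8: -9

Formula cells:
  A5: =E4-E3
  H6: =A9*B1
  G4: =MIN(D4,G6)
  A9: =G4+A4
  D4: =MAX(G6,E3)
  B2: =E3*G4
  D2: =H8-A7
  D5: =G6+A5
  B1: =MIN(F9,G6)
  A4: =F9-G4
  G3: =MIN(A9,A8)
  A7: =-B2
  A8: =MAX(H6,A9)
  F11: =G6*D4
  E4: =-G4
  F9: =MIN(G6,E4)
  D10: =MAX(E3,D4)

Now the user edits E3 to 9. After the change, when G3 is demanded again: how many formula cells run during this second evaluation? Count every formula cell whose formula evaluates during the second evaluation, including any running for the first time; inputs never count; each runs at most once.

2 formula cells run: D4, G4.
Note the absorption at G4: it re-runs yet its value is the same, leaving the output's value untouched.

First demand of the output computes:
  D4 = MAX(-9, -4) = -4
  G4 = MIN(-4, -9) = -9
  E4 = -(-9) = 9
  F9 = MIN(-9, 9) = -9
  A4 = -9 - -9 = 0
  A9 = -9 + 0 = -9
  B1 = MIN(-9, -9) = -9
  H6 = -9 * -9 = 81
  A8 = MAX(81, -9) = 81
  G3 = MIN(-9, 81) = -9

After the edit, cleaning proceeds:
  D4: a read changed (E3 -4->9) — executes, giving 9.
  G4: a read changed (D4 -4->9) — executes, giving -9 — identical to its old value.
  E4: dirty, but its reads are unchanged (G4 unchanged); cached 9 stands.
  F9: dirty, but its reads are unchanged (G6 unchanged, E4 unchanged); cached -9 stands.
  A4: dirty, but its reads are unchanged (F9 unchanged, G4 unchanged); cached 0 stands.
  A9: dirty, but its reads are unchanged (G4 unchanged, A4 unchanged); cached -9 stands.
  B1: dirty, but its reads are unchanged (F9 unchanged, G6 unchanged); cached -9 stands.
  H6: dirty, but its reads are unchanged (A9 unchanged, B1 unchanged); cached 81 stands.
  A8: dirty, but its reads are unchanged (H6 unchanged, A9 unchanged); cached 81 stands.
  G3: dirty, but its reads are unchanged (A9 unchanged, A8 unchanged); cached -9 stands.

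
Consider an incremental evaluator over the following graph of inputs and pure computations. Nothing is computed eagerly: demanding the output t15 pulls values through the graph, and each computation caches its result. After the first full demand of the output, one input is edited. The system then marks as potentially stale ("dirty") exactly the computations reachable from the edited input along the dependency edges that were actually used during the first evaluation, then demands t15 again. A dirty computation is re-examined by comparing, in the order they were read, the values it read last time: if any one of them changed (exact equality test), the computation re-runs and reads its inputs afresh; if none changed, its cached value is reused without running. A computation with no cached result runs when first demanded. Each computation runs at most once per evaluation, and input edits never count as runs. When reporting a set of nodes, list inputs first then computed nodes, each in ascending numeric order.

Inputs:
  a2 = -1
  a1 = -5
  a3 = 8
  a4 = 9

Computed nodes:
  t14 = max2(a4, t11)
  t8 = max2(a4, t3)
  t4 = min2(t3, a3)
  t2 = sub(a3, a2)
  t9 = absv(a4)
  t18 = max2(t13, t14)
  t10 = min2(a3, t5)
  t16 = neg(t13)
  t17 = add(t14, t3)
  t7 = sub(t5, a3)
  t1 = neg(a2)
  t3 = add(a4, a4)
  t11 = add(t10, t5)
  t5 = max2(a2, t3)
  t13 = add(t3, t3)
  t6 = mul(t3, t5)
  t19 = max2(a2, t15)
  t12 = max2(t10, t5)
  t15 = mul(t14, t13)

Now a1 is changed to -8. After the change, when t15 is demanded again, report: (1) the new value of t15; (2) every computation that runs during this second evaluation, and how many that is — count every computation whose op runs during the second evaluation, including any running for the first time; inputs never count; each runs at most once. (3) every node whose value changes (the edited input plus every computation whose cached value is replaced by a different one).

t15 now evaluates to 936.
Run set: none (0 run).
Changed values: a1.
The important point: nothing the output needs ever reads a1, so the edit is invisible to it.

Initial pass — values computed on the first demand:
  t3 = add(9, 9) = 18
  t5 = max2(-1, 18) = 18
  t10 = min2(8, 18) = 8
  t11 = add(8, 18) = 26
  t13 = add(18, 18) = 36
  t14 = max2(9, 26) = 26
  t15 = mul(26, 36) = 936

Second demand — change propagation:
  no demanded computation ever read a1, so the edit dirties nothing and nothing runs.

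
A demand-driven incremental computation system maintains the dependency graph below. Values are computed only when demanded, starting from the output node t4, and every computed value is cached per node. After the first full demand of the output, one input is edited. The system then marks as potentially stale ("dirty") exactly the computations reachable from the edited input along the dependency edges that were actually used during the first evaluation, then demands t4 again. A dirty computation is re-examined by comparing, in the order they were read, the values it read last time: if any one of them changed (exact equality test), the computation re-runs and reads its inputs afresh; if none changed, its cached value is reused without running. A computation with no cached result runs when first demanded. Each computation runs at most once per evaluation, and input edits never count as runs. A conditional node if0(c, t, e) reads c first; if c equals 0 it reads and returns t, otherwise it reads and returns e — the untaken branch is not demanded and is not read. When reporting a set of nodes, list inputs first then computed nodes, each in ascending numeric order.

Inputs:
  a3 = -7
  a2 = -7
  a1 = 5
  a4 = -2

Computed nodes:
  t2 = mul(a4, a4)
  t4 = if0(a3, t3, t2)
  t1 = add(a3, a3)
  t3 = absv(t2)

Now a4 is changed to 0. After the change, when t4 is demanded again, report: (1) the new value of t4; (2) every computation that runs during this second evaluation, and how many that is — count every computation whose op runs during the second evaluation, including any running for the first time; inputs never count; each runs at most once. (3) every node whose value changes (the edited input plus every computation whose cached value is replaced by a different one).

First evaluation (everything demanded from the output):
  t2 = mul(-2, -2) = 4
  t4 = if0(a3=-7 -> else branch t2) = 4

Propagation after the edit:
  t2: runs — a4 -2->0; a4 -2->0; result 0.
  t4: runs — t2 4->0; result 0.

New value of t4: 0.
Computations that run: t2, t4 — 2 in total.
Values that change: a4, t2, t4.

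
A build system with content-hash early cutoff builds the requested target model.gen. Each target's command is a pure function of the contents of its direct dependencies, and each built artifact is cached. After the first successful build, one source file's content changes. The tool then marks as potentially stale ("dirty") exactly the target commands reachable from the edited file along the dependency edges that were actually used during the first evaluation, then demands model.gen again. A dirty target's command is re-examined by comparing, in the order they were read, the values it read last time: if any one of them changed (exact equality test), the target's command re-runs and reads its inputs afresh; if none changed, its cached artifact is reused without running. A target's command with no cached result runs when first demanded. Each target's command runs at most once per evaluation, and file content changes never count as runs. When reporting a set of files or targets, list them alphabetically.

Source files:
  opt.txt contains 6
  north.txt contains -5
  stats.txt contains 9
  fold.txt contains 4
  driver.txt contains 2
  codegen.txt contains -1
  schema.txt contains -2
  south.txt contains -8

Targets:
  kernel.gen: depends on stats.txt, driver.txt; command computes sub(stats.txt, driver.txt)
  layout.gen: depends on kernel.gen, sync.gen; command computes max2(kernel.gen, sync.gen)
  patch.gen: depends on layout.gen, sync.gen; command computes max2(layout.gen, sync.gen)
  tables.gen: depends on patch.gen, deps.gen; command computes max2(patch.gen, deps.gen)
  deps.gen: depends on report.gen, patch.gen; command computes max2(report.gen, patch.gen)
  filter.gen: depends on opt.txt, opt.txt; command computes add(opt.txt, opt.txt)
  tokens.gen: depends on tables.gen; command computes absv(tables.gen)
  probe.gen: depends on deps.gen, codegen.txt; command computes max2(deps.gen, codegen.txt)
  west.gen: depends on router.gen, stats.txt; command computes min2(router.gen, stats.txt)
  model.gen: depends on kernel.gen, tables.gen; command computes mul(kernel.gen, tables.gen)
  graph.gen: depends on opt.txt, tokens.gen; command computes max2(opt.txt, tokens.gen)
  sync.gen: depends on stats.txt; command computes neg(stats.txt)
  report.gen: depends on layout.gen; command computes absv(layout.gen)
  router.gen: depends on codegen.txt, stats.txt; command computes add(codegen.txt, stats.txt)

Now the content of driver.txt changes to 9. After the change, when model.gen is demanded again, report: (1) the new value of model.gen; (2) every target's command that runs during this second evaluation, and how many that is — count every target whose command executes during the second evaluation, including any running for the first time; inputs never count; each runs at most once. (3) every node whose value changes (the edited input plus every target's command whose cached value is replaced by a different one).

First evaluation (everything demanded from the output):
  kernel.gen = sub(9, 2) = 7
  sync.gen = neg(9) = -9
  layout.gen = max2(7, -9) = 7
  patch.gen = max2(7, -9) = 7
  report.gen = absv(7) = 7
  deps.gen = max2(7, 7) = 7
  tables.gen = max2(7, 7) = 7
  model.gen = mul(7, 7) = 49

Propagation after the edit:
  kernel.gen: runs — driver.txt 2->9; result 0.
  layout.gen: runs — kernel.gen 7->0; result 0.
  patch.gen: runs — layout.gen 7->0; result 0.
  report.gen: runs — layout.gen 7->0; result 0.
  deps.gen: runs — report.gen 7->0; patch.gen 7->0; result 0.
  tables.gen: runs — patch.gen 7->0; deps.gen 7->0; result 0.
  model.gen: runs — kernel.gen 7->0; tables.gen 7->0; result 0.

New value of model.gen: 0.
Target commands that run: deps.gen, kernel.gen, layout.gen, model.gen, patch.gen, report.gen, tables.gen — 7 in total.
Values that change: deps.gen, driver.txt, kernel.gen, layout.gen, model.gen, patch.gen, report.gen, tables.gen.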